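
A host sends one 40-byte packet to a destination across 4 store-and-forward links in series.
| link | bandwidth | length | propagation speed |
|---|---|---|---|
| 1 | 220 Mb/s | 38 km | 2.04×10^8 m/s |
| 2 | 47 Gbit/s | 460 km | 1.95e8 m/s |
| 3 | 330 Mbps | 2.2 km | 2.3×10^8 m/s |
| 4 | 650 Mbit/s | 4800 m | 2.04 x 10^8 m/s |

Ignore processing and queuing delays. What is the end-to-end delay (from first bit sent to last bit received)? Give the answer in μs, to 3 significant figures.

2580 μs

L = 40 × 8 = 320 bits.
Transmission delays (L/R per hop): 1.45455, 0.00680851, 0.969697, 0.492308 μs; sum = 2.92336 μs.
Propagation delays (d/s per hop): 186.275, 2358.97, 9.56522, 23.5294 μs; sum = 2578.34 μs.
End-to-end = 2580 μs.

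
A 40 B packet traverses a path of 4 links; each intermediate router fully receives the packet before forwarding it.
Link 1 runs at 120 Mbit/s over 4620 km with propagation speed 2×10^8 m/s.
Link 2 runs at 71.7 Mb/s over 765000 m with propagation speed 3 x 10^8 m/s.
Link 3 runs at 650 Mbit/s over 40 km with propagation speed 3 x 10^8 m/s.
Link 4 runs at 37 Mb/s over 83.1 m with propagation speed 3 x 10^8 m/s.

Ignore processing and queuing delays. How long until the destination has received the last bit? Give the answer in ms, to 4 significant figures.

25.80 ms

L = 40 × 8 = 320 bits.
Transmission delays (L/R per hop): 0.00266667, 0.00446304, 0.000492308, 0.00864865 ms; sum = 0.0162707 ms.
Propagation delays (d/s per hop): 23.1, 2.55, 0.133333, 0.000277 ms; sum = 25.7836 ms.
End-to-end = 25.80 ms.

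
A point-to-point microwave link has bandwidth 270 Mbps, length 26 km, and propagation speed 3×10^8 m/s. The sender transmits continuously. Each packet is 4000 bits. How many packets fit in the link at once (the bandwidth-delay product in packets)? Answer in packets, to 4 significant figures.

5.850 packets

Propagation delay = 26000 / 300000000 = 8.66667e-05 s.
BDP = R × t_prop = 270000000 × 8.66667e-05 = 23400 bits.
In packets of 4000 bits: 5.850 packets.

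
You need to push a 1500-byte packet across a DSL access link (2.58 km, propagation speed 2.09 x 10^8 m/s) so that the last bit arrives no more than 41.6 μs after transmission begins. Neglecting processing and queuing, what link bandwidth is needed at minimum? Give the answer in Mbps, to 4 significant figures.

L = 12000 bits.
Propagation delay = 2580 / 209000000 = 12.3445 μs.
Transmission budget = 41.6 − 12.3445 = 29.2555 μs.
R ≥ L / t_tx = 12000 bits / 2.92555e-05 s = 410.2 Mbps.

410.2 Mbps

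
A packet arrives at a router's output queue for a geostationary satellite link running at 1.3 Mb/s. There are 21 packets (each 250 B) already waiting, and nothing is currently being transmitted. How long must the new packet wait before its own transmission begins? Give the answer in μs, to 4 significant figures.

32310 μs

Each queued packet: L/R = 2000/1300000 = 1538.46 μs.
21 queued → 32307.7 μs.
Queuing delay = 32310 μs.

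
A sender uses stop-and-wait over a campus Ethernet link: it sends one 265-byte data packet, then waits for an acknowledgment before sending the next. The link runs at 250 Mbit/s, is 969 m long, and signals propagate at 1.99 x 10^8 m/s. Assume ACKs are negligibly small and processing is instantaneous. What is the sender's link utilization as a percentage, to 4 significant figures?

t_tx = L/R = 2120/250000000 = 8.48e-06 s.
t_prop = 969/199000000 = 4.86935e-06 s; RTT = 9.73869e-06 s.
Cycle = t_tx + RTT = 1.82187e-05 s.
Utilization = t_tx / cycle = 8.48e-06/1.82187e-05 = 46.55 %.

46.55 %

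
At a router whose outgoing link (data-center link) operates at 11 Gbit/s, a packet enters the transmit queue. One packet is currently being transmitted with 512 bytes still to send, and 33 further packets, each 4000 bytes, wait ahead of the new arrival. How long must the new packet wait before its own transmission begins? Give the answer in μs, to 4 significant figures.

Each queued packet: L/R = 32000/11000000000 = 2.90909 μs.
33 queued → 96 μs.
Plus remaining 4096 bits of current packet: 0.372364 μs.
Queuing delay = 96.37 μs.

96.37 μs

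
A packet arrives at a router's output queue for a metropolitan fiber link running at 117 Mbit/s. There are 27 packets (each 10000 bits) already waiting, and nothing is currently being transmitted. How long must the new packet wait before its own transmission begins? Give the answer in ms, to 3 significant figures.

Each queued packet: L/R = 10000/117000000 = 0.0854701 ms.
27 queued → 2.30769 ms.
Queuing delay = 2.31 ms.

2.31 ms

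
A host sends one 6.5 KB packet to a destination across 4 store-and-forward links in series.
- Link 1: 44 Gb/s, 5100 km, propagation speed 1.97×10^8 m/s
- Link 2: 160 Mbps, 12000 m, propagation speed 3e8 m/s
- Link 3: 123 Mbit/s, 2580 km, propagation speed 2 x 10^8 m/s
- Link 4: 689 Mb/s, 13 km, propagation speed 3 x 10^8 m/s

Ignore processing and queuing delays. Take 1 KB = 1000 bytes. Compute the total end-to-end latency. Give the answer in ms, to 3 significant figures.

L = 52000 bits.
Transmission delays (L/R per hop): 0.00118182, 0.325, 0.422764, 0.0754717 ms; sum = 0.824418 ms.
Propagation delays (d/s per hop): 25.8883, 0.04, 12.9, 0.0433333 ms; sum = 38.8717 ms.
End-to-end = 39.7 ms.

39.7 ms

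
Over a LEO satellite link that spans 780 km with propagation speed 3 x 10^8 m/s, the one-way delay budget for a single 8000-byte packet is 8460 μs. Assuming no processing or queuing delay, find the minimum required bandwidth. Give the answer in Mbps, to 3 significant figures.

10.9 Mbps

L = 64000 bits.
Propagation delay = 780000 / 300000000 = 2600 μs.
Transmission budget = 8460 − 2600 = 5860 μs.
R ≥ L / t_tx = 64000 bits / 0.00586 s = 10.9 Mbps.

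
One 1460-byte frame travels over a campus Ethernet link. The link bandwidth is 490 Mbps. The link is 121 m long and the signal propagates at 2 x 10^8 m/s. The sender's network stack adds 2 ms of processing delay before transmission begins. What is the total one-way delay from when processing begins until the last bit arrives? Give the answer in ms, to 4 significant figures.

L = 1460 × 8 = 11680 bits.
Transmission delay = L/R = 11680 / 490000000 = 0.0238367 ms.
Propagation delay = d/s = 121 m / 200000000 m/s = 0.000605 ms.
Plus processing delay 2 ms = 2 ms.
Total = 2.024 ms.

2.024 ms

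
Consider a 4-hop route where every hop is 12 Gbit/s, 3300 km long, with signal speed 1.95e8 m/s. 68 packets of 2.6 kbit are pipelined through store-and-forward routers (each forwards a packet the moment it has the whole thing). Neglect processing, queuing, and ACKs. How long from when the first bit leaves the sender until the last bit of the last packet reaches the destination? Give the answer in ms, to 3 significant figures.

67.7 ms

Per-hop transmission t_tx = L/R = 2600/12000000000 = 0.000216667 ms.
Per-hop propagation t_prop = 3300000/195000000 = 16.9231 ms.
Pipeline fill: first packet needs 4·t_tx to clear all hops; remaining 67 packets each add one t_tx.
Total = (4+68-1)·t_tx + 4·t_prop = 71·0.000216667 + 4·16.9231 = 67.7 ms.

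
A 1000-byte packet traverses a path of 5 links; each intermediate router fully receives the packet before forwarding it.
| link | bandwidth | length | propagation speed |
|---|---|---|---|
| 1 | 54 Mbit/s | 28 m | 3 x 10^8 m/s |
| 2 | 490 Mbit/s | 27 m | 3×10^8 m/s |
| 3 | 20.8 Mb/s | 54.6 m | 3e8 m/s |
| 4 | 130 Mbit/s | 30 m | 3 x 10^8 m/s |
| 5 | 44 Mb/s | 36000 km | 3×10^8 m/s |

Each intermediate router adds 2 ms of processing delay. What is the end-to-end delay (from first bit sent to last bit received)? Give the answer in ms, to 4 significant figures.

128.8 ms

L = 1000 × 8 = 8000 bits.
Transmission delays (L/R per hop): 0.148148, 0.0163265, 0.384615, 0.0615385, 0.181818 ms; sum = 0.792447 ms.
Propagation delays (d/s per hop): 9.33333e-05, 9e-05, 0.000182, 0.0001, 120 ms; sum = 120 ms.
Processing at 4 router(s): 4 × 2 ms = 8 ms.
End-to-end = 128.8 ms.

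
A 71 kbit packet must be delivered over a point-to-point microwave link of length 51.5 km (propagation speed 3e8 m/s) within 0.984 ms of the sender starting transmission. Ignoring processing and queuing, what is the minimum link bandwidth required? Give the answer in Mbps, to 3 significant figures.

87.4 Mbps

Propagation delay = 51500 / 300000000 = 0.171667 ms.
Transmission budget = 0.984 − 0.171667 = 0.812333 ms.
R ≥ L / t_tx = 71000 bits / 0.000812333 s = 87.4 Mbps.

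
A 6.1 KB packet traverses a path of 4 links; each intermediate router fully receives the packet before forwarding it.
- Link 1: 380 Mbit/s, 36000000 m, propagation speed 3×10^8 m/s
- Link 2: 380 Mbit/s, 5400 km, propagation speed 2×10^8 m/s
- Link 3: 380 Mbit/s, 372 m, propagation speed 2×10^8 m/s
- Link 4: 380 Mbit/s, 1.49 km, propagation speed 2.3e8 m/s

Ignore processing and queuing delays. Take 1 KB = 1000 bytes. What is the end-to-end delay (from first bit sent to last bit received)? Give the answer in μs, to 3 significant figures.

148000 μs

L = 48800 bits.
Transmission delay per hop = L/R = 48800/380000000 = 128.421 μs; 4 hops → 513.684 μs.
Propagation delays (d/s per hop): 120000, 27000, 1.86, 6.47826 μs; sum = 147008 μs.
End-to-end = 148000 μs.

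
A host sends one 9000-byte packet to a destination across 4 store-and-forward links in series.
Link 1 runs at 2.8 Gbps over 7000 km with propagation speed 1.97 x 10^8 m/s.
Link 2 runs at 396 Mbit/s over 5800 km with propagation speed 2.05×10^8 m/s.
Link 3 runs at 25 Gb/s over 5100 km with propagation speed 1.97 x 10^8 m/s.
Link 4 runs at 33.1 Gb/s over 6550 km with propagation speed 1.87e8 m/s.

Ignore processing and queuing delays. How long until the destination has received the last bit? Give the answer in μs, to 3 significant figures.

125000 μs

L = 9000 × 8 = 72000 bits.
Transmission delays (L/R per hop): 25.7143, 181.818, 2.88, 2.17523 μs; sum = 212.588 μs.
Propagation delays (d/s per hop): 35533, 28292.7, 25888.3, 35026.7 μs; sum = 124741 μs.
End-to-end = 125000 μs.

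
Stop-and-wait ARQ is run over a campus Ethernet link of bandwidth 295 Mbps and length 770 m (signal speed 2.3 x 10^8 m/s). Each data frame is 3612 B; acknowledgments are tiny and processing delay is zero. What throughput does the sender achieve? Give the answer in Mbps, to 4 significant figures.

276.1 Mbps

t_tx = L/R = 28896/295000000 = 9.79525e-05 s.
t_prop = 770/2.3e+08 = 3.34783e-06 s; RTT = 6.69565e-06 s.
Cycle = t_tx + RTT = 0.000104648 s.
Throughput = L / cycle = 28896 / 0.000104648 = 276.1 Mbps.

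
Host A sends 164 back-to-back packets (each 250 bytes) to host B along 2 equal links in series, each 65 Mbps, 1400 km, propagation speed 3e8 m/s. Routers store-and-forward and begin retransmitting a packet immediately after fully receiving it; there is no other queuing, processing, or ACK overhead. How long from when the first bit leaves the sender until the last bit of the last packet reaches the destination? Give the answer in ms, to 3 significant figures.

14.4 ms

Per-hop transmission t_tx = L/R = 2000/65000000 = 0.0307692 ms.
Per-hop propagation t_prop = 1400000/300000000 = 4.66667 ms.
Pipeline fill: first packet needs 2·t_tx to clear all hops; remaining 163 packets each add one t_tx.
Total = (2+164-1)·t_tx + 2·t_prop = 165·0.0307692 + 2·4.66667 = 14.4 ms.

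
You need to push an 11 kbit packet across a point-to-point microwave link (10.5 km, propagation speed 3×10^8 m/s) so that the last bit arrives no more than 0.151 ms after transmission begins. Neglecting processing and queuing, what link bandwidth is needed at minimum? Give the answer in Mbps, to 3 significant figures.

94.8 Mbps

Propagation delay = 10500 / 300000000 = 0.035 ms.
Transmission budget = 0.151 − 0.035 = 0.116 ms.
R ≥ L / t_tx = 11000 bits / 0.000116 s = 94.8 Mbps.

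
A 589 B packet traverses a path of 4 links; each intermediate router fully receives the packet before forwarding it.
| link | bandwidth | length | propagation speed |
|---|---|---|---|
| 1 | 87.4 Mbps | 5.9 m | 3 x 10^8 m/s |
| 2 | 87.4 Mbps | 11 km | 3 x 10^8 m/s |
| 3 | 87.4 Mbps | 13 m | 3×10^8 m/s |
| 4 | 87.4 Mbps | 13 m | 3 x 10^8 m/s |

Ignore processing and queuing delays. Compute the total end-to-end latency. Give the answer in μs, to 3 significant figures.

252 μs

L = 589 × 8 = 4712 bits.
Transmission delay per hop = L/R = 4712/87400000 = 53.913 μs; 4 hops → 215.652 μs.
Propagation delays (d/s per hop): 0.0196667, 36.6667, 0.0433333, 0.0433333 μs; sum = 36.773 μs.
End-to-end = 252 μs.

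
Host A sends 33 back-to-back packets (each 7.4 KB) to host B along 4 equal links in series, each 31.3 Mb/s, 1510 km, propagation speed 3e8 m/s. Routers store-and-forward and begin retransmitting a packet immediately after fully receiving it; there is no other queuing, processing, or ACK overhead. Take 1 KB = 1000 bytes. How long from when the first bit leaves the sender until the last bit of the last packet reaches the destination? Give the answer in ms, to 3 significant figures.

88.2 ms

Per-hop transmission t_tx = L/R = 59200/31300000 = 1.89137 ms.
Per-hop propagation t_prop = 1510000/300000000 = 5.03333 ms.
Pipeline fill: first packet needs 4·t_tx to clear all hops; remaining 32 packets each add one t_tx.
Total = (4+33-1)·t_tx + 4·t_prop = 36·1.89137 + 4·5.03333 = 88.2 ms.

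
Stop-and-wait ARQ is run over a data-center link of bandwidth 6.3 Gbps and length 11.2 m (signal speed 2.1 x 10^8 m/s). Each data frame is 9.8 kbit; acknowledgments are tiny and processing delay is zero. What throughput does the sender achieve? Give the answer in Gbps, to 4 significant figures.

t_tx = L/R = 9800/6300000000 = 1.55556e-06 s.
t_prop = 11.2/210000000 = 5.33333e-08 s; RTT = 1.06667e-07 s.
Cycle = t_tx + RTT = 1.66222e-06 s.
Throughput = L / cycle = 9800 / 1.66222e-06 = 5.896 Gbps.

5.896 Gbps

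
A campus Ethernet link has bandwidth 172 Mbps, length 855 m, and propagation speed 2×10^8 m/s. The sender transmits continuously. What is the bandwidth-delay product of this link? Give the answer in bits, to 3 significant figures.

735 bits

Propagation delay = 855 / 200000000 = 4.275e-06 s.
BDP = R × t_prop = 172000000 × 4.275e-06 = 735.3 bits.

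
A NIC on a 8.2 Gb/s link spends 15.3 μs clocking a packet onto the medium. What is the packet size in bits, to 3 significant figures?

L = R × t_tx = 8.2e+09 b/s × 1.53e-05 s = 125460 bits.

125000 bits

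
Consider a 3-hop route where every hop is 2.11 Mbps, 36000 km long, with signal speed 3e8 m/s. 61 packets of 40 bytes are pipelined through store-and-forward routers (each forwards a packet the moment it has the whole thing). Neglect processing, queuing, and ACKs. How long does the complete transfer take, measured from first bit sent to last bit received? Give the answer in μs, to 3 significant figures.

Per-hop transmission t_tx = L/R = 320/2110000 = 151.659 μs.
Per-hop propagation t_prop = 36000000/300000000 = 120000 μs.
Pipeline fill: first packet needs 3·t_tx to clear all hops; remaining 60 packets each add one t_tx.
Total = (3+61-1)·t_tx + 3·t_prop = 63·151.659 + 3·120000 = 370000 μs.

370000 μs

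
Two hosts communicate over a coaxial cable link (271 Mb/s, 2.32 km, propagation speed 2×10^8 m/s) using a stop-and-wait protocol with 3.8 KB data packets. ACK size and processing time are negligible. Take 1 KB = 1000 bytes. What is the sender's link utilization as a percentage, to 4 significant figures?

t_tx = L/R = 30400/271000000 = 0.000112177 s.
t_prop = 2320/200000000 = 1.16e-05 s; RTT = 2.32e-05 s.
Cycle = t_tx + RTT = 0.000135377 s.
Utilization = t_tx / cycle = 0.000112177/0.000135377 = 82.86 %.

82.86 %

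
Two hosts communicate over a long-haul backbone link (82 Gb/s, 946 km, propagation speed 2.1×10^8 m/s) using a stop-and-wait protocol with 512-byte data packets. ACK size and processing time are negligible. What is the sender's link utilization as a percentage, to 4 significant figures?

0.0005544 %

t_tx = L/R = 4096/82000000000 = 4.99512e-08 s.
t_prop = 946000/210000000 = 0.00450476 s; RTT = 0.00900952 s.
Cycle = t_tx + RTT = 0.00900957 s.
Utilization = t_tx / cycle = 4.99512e-08/0.00900957 = 0.0005544 %.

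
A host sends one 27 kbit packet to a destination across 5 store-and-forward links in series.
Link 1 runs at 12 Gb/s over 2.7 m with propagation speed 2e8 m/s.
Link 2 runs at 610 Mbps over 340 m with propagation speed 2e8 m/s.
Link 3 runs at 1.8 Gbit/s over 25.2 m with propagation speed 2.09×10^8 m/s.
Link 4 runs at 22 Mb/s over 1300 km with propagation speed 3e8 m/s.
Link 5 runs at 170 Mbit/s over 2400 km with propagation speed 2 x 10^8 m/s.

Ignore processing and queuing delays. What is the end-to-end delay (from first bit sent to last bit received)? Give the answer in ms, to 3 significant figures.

L = 27000 bits.
Transmission delays (L/R per hop): 0.00225, 0.0442623, 0.015, 1.22727, 0.158824 ms; sum = 1.44761 ms.
Propagation delays (d/s per hop): 1.35e-05, 0.0017, 0.000120574, 4.33333, 12 ms; sum = 16.3352 ms.
End-to-end = 17.8 ms.

17.8 ms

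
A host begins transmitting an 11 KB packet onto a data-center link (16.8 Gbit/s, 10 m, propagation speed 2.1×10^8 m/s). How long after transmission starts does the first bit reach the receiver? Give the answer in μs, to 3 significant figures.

0.0476 μs

First bit experiences only propagation delay: d/s = 10/210000000 = 0.0476 μs.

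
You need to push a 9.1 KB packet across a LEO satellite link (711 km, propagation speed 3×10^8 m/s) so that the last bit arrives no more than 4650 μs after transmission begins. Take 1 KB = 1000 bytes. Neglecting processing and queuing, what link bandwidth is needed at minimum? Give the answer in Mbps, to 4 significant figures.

L = 72800 bits.
Propagation delay = 711000 / 300000000 = 2370 μs.
Transmission budget = 4650 − 2370 = 2280 μs.
R ≥ L / t_tx = 72800 bits / 0.00228 s = 31.93 Mbps.

31.93 Mbps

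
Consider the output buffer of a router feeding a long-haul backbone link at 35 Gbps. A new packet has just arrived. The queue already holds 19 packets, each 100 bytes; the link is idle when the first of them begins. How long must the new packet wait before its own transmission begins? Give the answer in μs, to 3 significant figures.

Each queued packet: L/R = 800/35000000000 = 0.0228571 μs.
19 queued → 0.434286 μs.
Queuing delay = 0.434 μs.

0.434 μs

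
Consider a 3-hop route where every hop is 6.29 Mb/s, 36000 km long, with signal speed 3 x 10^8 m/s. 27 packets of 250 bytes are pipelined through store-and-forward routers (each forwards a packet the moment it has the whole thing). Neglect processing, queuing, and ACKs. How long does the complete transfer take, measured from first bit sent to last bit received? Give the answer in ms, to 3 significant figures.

369 ms

Per-hop transmission t_tx = L/R = 2000/6290000 = 0.317965 ms.
Per-hop propagation t_prop = 36000000/300000000 = 120 ms.
Pipeline fill: first packet needs 3·t_tx to clear all hops; remaining 26 packets each add one t_tx.
Total = (3+27-1)·t_tx + 3·t_prop = 29·0.317965 + 3·120 = 369 ms.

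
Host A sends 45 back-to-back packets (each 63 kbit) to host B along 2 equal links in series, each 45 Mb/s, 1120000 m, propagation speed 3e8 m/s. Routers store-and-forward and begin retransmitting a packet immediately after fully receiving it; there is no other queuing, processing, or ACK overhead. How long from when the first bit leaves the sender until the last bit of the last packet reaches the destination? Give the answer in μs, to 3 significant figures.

Per-hop transmission t_tx = L/R = 63000/45000000 = 1400 μs.
Per-hop propagation t_prop = 1120000/300000000 = 3733.33 μs.
Pipeline fill: first packet needs 2·t_tx to clear all hops; remaining 44 packets each add one t_tx.
Total = (2+45-1)·t_tx + 2·t_prop = 46·1400 + 2·3733.33 = 71900 μs.

71900 μs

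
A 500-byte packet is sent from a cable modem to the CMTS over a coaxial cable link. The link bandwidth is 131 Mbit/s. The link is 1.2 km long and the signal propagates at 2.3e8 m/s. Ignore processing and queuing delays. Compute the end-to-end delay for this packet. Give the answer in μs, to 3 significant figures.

35.8 μs

L = 500 × 8 = 4000 bits.
Transmission delay = L/R = 4000 / 131000000 = 30.5344 μs.
Propagation delay = d/s = 1200 m / 2.3e+08 m/s = 5.21739 μs.
Total = 35.8 μs.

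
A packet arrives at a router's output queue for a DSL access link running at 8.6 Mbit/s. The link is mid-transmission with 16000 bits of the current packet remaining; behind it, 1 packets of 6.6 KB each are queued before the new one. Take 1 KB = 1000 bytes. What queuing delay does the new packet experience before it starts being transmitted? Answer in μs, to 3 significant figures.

8000 μs

Each queued packet: L/R = 52800/8600000 = 6139.53 μs.
1 queued → 6139.53 μs.
Plus remaining 16000 bits of current packet: 1860.47 μs.
Queuing delay = 8000 μs.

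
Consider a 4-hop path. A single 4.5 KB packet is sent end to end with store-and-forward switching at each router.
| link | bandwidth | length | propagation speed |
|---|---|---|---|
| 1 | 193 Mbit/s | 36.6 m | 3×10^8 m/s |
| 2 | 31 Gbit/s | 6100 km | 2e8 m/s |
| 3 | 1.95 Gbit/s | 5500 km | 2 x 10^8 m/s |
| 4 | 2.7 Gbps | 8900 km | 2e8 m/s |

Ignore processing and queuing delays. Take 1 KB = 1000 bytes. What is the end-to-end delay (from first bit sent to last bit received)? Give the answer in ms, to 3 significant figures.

103 ms

L = 36000 bits.
Transmission delays (L/R per hop): 0.186528, 0.00116129, 0.0184615, 0.0133333 ms; sum = 0.219485 ms.
Propagation delays (d/s per hop): 0.000122, 30.5, 27.5, 44.5 ms; sum = 102.5 ms.
End-to-end = 103 ms.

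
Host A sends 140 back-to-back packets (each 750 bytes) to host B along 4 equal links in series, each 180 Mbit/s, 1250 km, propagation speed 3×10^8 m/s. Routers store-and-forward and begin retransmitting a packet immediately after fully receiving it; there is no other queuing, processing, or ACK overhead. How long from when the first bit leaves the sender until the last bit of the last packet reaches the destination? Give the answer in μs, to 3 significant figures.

Per-hop transmission t_tx = L/R = 6000/180000000 = 33.3333 μs.
Per-hop propagation t_prop = 1250000/300000000 = 4166.67 μs.
Pipeline fill: first packet needs 4·t_tx to clear all hops; remaining 139 packets each add one t_tx.
Total = (4+140-1)·t_tx + 4·t_prop = 143·33.3333 + 4·4166.67 = 21400 μs.

21400 μs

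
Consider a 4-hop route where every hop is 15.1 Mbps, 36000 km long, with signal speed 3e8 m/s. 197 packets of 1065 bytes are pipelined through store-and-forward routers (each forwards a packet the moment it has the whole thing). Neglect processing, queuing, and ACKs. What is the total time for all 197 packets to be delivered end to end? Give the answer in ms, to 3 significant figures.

Per-hop transmission t_tx = L/R = 8520/15100000 = 0.564238 ms.
Per-hop propagation t_prop = 36000000/300000000 = 120 ms.
Pipeline fill: first packet needs 4·t_tx to clear all hops; remaining 196 packets each add one t_tx.
Total = (4+197-1)·t_tx + 4·t_prop = 200·0.564238 + 4·120 = 593 ms.

593 ms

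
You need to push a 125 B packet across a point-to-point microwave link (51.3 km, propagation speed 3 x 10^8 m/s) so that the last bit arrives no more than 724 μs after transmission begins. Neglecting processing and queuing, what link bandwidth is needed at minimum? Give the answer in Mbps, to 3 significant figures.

L = 1000 bits.
Propagation delay = 51300 / 300000000 = 171 μs.
Transmission budget = 724 − 171 = 553 μs.
R ≥ L / t_tx = 1000 bits / 0.000553 s = 1.81 Mbps.

1.81 Mbps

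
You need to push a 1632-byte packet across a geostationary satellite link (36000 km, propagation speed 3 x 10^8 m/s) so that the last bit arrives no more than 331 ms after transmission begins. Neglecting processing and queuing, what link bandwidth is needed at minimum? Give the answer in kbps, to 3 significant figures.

L = 13056 bits.
Propagation delay = 36000000 / 300000000 = 120 ms.
Transmission budget = 331 − 120 = 211 ms.
R ≥ L / t_tx = 13056 bits / 0.211 s = 61.9 kbps.

61.9 kbps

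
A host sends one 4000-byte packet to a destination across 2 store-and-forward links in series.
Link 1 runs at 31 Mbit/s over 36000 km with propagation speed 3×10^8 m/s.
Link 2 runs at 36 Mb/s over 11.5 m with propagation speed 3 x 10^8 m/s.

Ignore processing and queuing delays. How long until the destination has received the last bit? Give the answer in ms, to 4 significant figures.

L = 4000 × 8 = 32000 bits.
Transmission delays (L/R per hop): 1.03226, 0.888889 ms; sum = 1.92115 ms.
Propagation delays (d/s per hop): 120, 3.83333e-05 ms; sum = 120 ms.
End-to-end = 121.9 ms.

121.9 ms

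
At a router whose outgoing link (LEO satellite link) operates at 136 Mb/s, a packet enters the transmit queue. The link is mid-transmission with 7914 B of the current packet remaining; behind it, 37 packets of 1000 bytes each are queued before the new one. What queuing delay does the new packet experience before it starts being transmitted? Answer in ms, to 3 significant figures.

2.64 ms

Each queued packet: L/R = 8000/136000000 = 0.0588235 ms.
37 queued → 2.17647 ms.
Plus remaining 63312 bits of current packet: 0.465529 ms.
Queuing delay = 2.64 ms.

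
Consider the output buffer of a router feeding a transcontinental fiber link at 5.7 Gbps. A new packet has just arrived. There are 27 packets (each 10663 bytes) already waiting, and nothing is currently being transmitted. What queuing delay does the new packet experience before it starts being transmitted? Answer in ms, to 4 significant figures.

Each queued packet: L/R = 85304/5700000000 = 0.0149656 ms.
27 queued → 0.404072 ms.
Queuing delay = 0.4041 ms.

0.4041 ms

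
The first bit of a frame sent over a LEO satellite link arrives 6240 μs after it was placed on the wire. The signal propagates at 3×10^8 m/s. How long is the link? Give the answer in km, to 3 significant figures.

d = s × t_prop = 300000000 × 0.00624 = 1870 km.

1870 km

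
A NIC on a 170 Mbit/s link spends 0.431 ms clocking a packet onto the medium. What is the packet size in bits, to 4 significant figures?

73270 bits

L = R × t_tx = 170000000 b/s × 0.000431 s = 73270 bits.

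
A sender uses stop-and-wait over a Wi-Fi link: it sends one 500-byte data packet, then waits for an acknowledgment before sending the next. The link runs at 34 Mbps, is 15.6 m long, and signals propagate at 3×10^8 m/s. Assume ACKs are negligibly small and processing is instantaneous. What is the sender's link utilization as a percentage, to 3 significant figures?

99.9 %

t_tx = L/R = 4000/34000000 = 0.000117647 s.
t_prop = 15.6/300000000 = 5.2e-08 s; RTT = 1.04e-07 s.
Cycle = t_tx + RTT = 0.000117751 s.
Utilization = t_tx / cycle = 0.000117647/0.000117751 = 99.9 %.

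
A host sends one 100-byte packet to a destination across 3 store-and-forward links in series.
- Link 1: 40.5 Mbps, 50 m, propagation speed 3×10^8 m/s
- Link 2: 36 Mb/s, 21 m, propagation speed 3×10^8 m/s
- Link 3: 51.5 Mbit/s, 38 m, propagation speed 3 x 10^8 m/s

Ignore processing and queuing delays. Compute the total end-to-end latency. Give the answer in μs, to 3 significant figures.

L = 100 × 8 = 800 bits.
Transmission delays (L/R per hop): 19.7531, 22.2222, 15.534 μs; sum = 57.5093 μs.
Propagation delays (d/s per hop): 0.166667, 0.07, 0.126667 μs; sum = 0.363333 μs.
End-to-end = 57.9 μs.

57.9 μs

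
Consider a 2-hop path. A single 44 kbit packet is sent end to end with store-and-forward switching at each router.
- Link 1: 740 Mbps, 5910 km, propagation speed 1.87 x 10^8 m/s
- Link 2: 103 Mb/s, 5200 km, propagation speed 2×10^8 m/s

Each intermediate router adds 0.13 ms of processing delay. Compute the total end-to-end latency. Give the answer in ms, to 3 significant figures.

58.2 ms

L = 44000 bits.
Transmission delays (L/R per hop): 0.0594595, 0.427184 ms; sum = 0.486644 ms.
Propagation delays (d/s per hop): 31.6043, 26 ms; sum = 57.6043 ms.
Processing at 1 router(s): 1 × 0.13 ms = 0.13 ms.
End-to-end = 58.2 ms.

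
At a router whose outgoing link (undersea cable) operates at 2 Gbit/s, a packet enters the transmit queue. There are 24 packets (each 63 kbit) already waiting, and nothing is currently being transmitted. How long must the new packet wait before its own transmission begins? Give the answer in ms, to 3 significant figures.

Each queued packet: L/R = 63000/2000000000 = 0.0315 ms.
24 queued → 0.756 ms.
Queuing delay = 0.756 ms.

0.756 ms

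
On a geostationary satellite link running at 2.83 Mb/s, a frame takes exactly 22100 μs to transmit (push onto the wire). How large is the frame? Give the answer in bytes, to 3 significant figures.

7820 bytes

L = R × t_tx = 2830000 b/s × 0.0221 s = 62543 bits.
In bytes: 62543 / 8 = 7820 bytes.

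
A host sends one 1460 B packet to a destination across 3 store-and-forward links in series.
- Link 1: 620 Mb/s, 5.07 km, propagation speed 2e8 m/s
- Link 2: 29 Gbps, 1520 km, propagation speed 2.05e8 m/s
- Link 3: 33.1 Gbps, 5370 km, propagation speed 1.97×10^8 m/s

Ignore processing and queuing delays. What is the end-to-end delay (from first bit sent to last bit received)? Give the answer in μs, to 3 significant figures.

34700 μs

L = 1460 × 8 = 11680 bits.
Transmission delays (L/R per hop): 18.8387, 0.402759, 0.35287 μs; sum = 19.5943 μs.
Propagation delays (d/s per hop): 25.35, 7414.63, 27258.9 μs; sum = 34698.9 μs.
End-to-end = 34700 μs.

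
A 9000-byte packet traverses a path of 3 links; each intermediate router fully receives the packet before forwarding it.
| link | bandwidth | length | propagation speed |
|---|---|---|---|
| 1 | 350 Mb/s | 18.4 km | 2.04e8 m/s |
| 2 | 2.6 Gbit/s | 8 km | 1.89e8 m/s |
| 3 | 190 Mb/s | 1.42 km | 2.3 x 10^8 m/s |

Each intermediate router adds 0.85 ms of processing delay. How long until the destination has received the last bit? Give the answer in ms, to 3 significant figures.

L = 9000 × 8 = 72000 bits.
Transmission delays (L/R per hop): 0.205714, 0.0276923, 0.378947 ms; sum = 0.612354 ms.
Propagation delays (d/s per hop): 0.0901961, 0.042328, 0.00617391 ms; sum = 0.138698 ms.
Processing at 2 router(s): 2 × 0.85 ms = 1.7 ms.
End-to-end = 2.45 ms.

2.45 ms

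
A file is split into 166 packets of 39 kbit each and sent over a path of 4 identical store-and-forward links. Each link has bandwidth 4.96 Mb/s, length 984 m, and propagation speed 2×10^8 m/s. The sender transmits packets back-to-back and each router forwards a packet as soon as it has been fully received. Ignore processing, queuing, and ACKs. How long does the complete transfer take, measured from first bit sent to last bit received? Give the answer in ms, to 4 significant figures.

1329 ms

Per-hop transmission t_tx = L/R = 39000/4960000 = 7.8629 ms.
Per-hop propagation t_prop = 984/200000000 = 0.00492 ms.
Pipeline fill: first packet needs 4·t_tx to clear all hops; remaining 165 packets each add one t_tx.
Total = (4+166-1)·t_tx + 4·t_prop = 169·7.8629 + 4·0.00492 = 1329 ms.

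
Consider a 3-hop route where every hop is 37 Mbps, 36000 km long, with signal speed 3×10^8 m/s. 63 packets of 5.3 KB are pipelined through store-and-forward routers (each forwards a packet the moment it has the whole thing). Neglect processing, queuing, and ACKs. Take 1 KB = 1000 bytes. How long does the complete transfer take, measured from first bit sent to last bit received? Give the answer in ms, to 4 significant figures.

Per-hop transmission t_tx = L/R = 42400/37000000 = 1.14595 ms.
Per-hop propagation t_prop = 36000000/300000000 = 120 ms.
Pipeline fill: first packet needs 3·t_tx to clear all hops; remaining 62 packets each add one t_tx.
Total = (3+63-1)·t_tx + 3·t_prop = 65·1.14595 + 3·120 = 434.5 ms.

434.5 ms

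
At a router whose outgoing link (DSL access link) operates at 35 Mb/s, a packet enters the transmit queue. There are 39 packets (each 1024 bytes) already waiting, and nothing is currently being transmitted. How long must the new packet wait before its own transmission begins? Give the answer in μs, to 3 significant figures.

Each queued packet: L/R = 8192/35000000 = 234.057 μs.
39 queued → 9128.23 μs.
Queuing delay = 9130 μs.

9130 μs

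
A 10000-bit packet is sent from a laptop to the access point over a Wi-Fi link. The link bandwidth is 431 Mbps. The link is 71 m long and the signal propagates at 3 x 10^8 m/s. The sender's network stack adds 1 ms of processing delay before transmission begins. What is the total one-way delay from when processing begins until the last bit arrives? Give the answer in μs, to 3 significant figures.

1020 μs

Transmission delay = L/R = 10000 / 431000000 = 23.2019 μs.
Propagation delay = d/s = 71 m / 300000000 m/s = 0.236667 μs.
Plus processing delay 1 ms = 1000 μs.
Total = 1020 μs.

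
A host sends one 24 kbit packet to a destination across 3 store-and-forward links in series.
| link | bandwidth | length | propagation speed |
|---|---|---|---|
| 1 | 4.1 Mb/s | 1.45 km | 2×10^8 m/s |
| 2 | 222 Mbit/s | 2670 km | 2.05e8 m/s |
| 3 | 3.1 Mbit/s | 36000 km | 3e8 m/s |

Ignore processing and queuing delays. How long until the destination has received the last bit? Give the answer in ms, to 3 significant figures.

L = 24000 bits.
Transmission delays (L/R per hop): 5.85366, 0.108108, 7.74194 ms; sum = 13.7037 ms.
Propagation delays (d/s per hop): 0.00725, 13.0244, 120 ms; sum = 133.032 ms.
End-to-end = 147 ms.

147 ms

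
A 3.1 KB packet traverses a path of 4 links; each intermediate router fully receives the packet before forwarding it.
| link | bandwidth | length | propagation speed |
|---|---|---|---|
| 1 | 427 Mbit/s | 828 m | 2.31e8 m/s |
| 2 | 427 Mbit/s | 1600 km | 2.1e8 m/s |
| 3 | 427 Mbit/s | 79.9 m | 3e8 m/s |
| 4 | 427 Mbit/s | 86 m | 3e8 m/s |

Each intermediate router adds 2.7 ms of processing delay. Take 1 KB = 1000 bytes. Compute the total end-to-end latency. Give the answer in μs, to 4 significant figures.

L = 24800 bits.
Transmission delay per hop = L/R = 24800/427000000 = 58.0796 μs; 4 hops → 232.319 μs.
Propagation delays (d/s per hop): 3.58442, 7619.05, 0.266333, 0.286667 μs; sum = 7623.19 μs.
Processing at 3 router(s): 3 × 2.7 ms = 8100 μs.
End-to-end = 15960 μs.

15960 μs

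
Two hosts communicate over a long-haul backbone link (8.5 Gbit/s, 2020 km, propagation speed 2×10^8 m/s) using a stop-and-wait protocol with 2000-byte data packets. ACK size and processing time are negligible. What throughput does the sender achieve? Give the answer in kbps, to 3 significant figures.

792 kbps

t_tx = L/R = 16000/8500000000 = 1.88235e-06 s.
t_prop = 2020000/200000000 = 0.0101 s; RTT = 0.0202 s.
Cycle = t_tx + RTT = 0.0202019 s.
Throughput = L / cycle = 16000 / 0.0202019 = 792 kbps.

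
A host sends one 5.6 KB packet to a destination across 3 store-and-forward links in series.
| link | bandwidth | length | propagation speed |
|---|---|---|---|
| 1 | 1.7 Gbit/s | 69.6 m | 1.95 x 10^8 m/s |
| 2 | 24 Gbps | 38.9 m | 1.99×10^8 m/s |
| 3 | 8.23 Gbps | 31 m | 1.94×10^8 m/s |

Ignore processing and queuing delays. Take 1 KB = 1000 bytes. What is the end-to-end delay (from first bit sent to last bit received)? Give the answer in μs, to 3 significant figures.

34.4 μs

L = 44800 bits.
Transmission delays (L/R per hop): 26.3529, 1.86667, 5.4435 μs; sum = 33.6631 μs.
Propagation delays (d/s per hop): 0.356923, 0.195477, 0.159794 μs; sum = 0.712194 μs.
End-to-end = 34.4 μs.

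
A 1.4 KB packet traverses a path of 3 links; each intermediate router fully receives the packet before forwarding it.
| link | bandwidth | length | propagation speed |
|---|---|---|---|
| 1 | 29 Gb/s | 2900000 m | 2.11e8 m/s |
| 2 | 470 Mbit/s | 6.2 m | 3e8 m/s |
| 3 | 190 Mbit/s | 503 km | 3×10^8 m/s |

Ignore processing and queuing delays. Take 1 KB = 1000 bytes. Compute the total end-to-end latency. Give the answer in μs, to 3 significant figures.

15500 μs

L = 11200 bits.
Transmission delays (L/R per hop): 0.386207, 23.8298, 58.9474 μs; sum = 83.1634 μs.
Propagation delays (d/s per hop): 13744.1, 0.0206667, 1676.67 μs; sum = 15420.8 μs.
End-to-end = 15500 μs.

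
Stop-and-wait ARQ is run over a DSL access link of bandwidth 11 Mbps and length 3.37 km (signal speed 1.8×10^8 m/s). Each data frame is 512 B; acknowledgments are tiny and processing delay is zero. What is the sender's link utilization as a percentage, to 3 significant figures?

90.9 %

t_tx = L/R = 4096/11000000 = 0.000372364 s.
t_prop = 3370/180000000 = 1.87222e-05 s; RTT = 3.74444e-05 s.
Cycle = t_tx + RTT = 0.000409808 s.
Utilization = t_tx / cycle = 0.000372364/0.000409808 = 90.9 %.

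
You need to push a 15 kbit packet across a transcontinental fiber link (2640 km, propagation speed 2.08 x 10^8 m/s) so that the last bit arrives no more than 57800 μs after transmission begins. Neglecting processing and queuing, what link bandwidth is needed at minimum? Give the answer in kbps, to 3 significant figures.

333 kbps

Propagation delay = 2640000 / 208000000 = 12692.3 μs.
Transmission budget = 57800 − 12692.3 = 45107.7 μs.
R ≥ L / t_tx = 15000 bits / 0.0451077 s = 333 kbps.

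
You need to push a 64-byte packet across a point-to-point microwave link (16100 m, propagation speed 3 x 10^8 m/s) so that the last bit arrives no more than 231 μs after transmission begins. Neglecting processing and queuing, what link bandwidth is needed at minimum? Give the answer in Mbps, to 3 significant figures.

2.89 Mbps

L = 512 bits.
Propagation delay = 16100 / 300000000 = 53.6667 μs.
Transmission budget = 231 − 53.6667 = 177.333 μs.
R ≥ L / t_tx = 512 bits / 0.000177333 s = 2.89 Mbps.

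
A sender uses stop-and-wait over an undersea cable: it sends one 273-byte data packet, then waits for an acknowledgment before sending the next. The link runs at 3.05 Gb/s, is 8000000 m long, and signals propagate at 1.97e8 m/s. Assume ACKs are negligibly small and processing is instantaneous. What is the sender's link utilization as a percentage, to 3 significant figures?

t_tx = L/R = 2184/3050000000 = 7.16066e-07 s.
t_prop = 8000000/197000000 = 0.0406091 s; RTT = 0.0812183 s.
Cycle = t_tx + RTT = 0.081219 s.
Utilization = t_tx / cycle = 7.16066e-07/0.081219 = 0.000882 %.

0.000882 %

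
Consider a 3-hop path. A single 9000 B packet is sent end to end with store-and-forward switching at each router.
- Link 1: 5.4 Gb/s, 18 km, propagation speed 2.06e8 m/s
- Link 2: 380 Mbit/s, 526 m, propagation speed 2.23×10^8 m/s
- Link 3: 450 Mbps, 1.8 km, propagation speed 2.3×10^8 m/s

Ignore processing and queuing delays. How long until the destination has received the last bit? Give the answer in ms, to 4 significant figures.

0.4604 ms

L = 9000 × 8 = 72000 bits.
Transmission delays (L/R per hop): 0.0133333, 0.189474, 0.16 ms; sum = 0.362807 ms.
Propagation delays (d/s per hop): 0.0873786, 0.00235874, 0.00782609 ms; sum = 0.0975635 ms.
End-to-end = 0.4604 ms.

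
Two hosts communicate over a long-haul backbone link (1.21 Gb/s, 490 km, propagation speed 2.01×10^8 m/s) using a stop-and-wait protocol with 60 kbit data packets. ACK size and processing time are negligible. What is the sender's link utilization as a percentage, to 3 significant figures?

1.01 %

t_tx = L/R = 60000/1210000000 = 4.95868e-05 s.
t_prop = 490000/2.01e+08 = 0.00243781 s; RTT = 0.00487562 s.
Cycle = t_tx + RTT = 0.00492521 s.
Utilization = t_tx / cycle = 4.95868e-05/0.00492521 = 1.01 %.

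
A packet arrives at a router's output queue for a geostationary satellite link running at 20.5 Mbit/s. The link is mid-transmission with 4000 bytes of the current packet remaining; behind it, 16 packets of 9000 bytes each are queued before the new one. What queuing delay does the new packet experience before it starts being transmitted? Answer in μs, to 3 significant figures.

Each queued packet: L/R = 72000/20500000 = 3512.2 μs.
16 queued → 56195.1 μs.
Plus remaining 32000 bits of current packet: 1560.98 μs.
Queuing delay = 57800 μs.

57800 μs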